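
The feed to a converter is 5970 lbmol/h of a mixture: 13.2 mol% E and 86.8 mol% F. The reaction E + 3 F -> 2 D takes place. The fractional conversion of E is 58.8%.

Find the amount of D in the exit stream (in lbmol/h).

E reacted = 0.588 × 788 = 463.4 lbmol/h; ν_E = −1, so ξ = 463.4/1 = 463.4 lbmol/h.
Outlet amounts (n = n₀ + ν ξ):
  E: 788 − 1(463.4) = 324.7
  F: 5182 − 3(463.4) = 3792
  D: 0 + 2(463.4) = 926.7

927 lbmol/h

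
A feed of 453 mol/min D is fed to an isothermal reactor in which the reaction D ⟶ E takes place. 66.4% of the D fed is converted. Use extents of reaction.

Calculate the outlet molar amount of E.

D reacted = 0.664 × 453 = 300.8 mol/min; ν_D = −1, so ξ = 300.8/1 = 300.8 mol/min.
Outlet amounts (n = n₀ + ν ξ):
  D: 453 − 1(300.8) = 152.2
  E: 0 + 1(300.8) = 300.8

301 mol/min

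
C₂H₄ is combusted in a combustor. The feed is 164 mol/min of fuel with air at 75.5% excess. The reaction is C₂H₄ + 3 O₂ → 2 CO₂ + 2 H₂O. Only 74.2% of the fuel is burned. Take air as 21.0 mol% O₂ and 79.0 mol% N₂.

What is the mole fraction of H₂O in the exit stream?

Stoichiometric O₂ = 3 × 164 = 492 mol/min; O₂ fed = 492 × 1.755 = 863.5 mol/min.
N₂ fed = 863.5 × 79/21 = 3248 mol/min.
Fuel reacted = 0.742 × 164 → ξ = 121.7 mol/min.
Outlet (n = n₀ + ν ξ):
  C₂H₄: 164 − 1(121.7) = 42.31
  O₂: 863.5 − 3(121.7) = 498.4
  N₂: 3248 (inert)
  CO₂: 0 + 2(121.7) = 243.4
  H₂O: 0 + 2(121.7) = 243.4
Total out = 4276 mol/min; y_H₂O = 243.4 / 4276 = 0.05692.

0.0569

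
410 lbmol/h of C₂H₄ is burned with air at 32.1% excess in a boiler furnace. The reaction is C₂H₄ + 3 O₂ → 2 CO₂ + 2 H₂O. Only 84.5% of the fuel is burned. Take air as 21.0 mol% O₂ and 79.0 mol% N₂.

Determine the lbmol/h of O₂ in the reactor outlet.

585 lbmol/h

Stoichiometric O₂ = 3 × 410 = 1230 lbmol/h; O₂ fed = 1230 × 1.321 = 1625 lbmol/h.
N₂ fed = 1625 × 79/21 = 6112 lbmol/h.
Fuel reacted = 0.845 × 410 → ξ = 346.4 lbmol/h.
Outlet (n = n₀ + ν ξ):
  C₂H₄: 410 − 1(346.4) = 63.55
  O₂: 1625 − 3(346.4) = 585.5
  N₂: 6112 (inert)
  CO₂: 0 + 2(346.4) = 692.9
  H₂O: 0 + 2(346.4) = 692.9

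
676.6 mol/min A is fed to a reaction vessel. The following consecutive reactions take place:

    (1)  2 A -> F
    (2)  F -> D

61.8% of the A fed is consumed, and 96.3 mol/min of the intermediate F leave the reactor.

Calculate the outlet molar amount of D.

Conversion of A: A consumed = 2ξ₁ = 0.618 × 676.6 → ξ₁ = 209.1 mol/min.
F balance: n_F = 0 + 1ξ₁ − 1ξ₂ = 96.3 → ξ₂ = (1·209.1 − 96.3)/1 = 112.8 mol/min.
Outlet amounts (n = n₀ + Σ ν·ξ):
  A: 676.6 − 2(209.1) = 258.5
  F: 0 + 1(209.1) − 1(112.8) = 96.3
  D: 0 + 1(112.8) = 112.8

113 mol/min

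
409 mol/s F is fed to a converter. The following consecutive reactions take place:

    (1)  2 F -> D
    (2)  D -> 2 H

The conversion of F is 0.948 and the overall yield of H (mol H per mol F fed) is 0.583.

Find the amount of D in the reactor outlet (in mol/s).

Conversion of F: F consumed = 2ξ₁ = 0.948 × 409 → ξ₁ = 193.9 mol/s.
Yield of H: 2ξ₂ / 409 = 0.583 → ξ₂ = 119.2 mol/s.
Outlet amounts (n = n₀ + Σ ν·ξ):
  F: 409 − 2(193.9) = 21.27
  D: 0 + 1(193.9) − 1(119.2) = 74.64
  H: 0 + 2(119.2) = 238.4

74.6 mol/s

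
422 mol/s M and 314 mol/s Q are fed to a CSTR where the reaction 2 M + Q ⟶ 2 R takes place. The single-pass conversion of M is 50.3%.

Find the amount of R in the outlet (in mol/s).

212 mol/s

M reacted = 0.503 × 422 = 212.3 mol/s; ν_M = −2, so ξ = 212.3/2 = 106.1 mol/s.
Outlet amounts (n = n₀ + ν ξ):
  M: 422 − 2(106.1) = 209.7
  Q: 314 − 1(106.1) = 207.9
  R: 0 + 2(106.1) = 212.3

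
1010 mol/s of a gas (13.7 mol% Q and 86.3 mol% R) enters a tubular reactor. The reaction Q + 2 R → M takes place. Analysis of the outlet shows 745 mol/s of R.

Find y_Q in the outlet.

0.085

For R: n = n₀ − 2ξ → 745 = 871.6 − 2ξ, giving ξ = 63.31 mol/s.
Outlet amounts (n = n₀ + ν ξ):
  Q: 138.4 − 1(63.31) = 75.06
  R: 871.6 − 2(63.31) = 745
  M: 0 + 1(63.31) = 63.31
Total out = 883.4 mol/s; y_Q = 75.06 / 883.4 = 0.08496.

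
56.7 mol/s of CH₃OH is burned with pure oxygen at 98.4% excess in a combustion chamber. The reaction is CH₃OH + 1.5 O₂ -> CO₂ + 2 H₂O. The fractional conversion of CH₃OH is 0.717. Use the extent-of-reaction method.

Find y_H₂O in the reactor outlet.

0.331

Stoichiometric O₂ = 1.5 × 56.7 = 85.05 mol/s; O₂ fed = 85.05 × 1.984 = 168.7 mol/s.
Fuel reacted = 0.717 × 56.7 → ξ = 40.65 mol/s.
Outlet (n = n₀ + ν ξ):
  CH₃OH: 56.7 − 1(40.65) = 16.05
  O₂: 168.7 − 1.5(40.65) = 107.8
  CO₂: 0 + 1(40.65) = 40.65
  H₂O: 0 + 2(40.65) = 81.31
Total out = 245.8 mol/s; y_H₂O = 81.31 / 245.8 = 0.3308.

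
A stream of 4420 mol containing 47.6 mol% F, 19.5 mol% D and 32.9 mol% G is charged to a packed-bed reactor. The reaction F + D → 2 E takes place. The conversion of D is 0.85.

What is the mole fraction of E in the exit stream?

0.332

D reacted = 0.85 × 861.9 = 732.6 mol; ν_D = −1, so ξ = 732.6/1 = 732.6 mol.
Outlet amounts (n = n₀ + ν ξ):
  F: 2104 − 1(732.6) = 1371
  D: 861.9 − 1(732.6) = 129.3
  E: 0 + 2(732.6) = 1465
  G: 1454 (inert)
Total out = 4420 mol; y_E = 1465 / 4420 = 0.3315.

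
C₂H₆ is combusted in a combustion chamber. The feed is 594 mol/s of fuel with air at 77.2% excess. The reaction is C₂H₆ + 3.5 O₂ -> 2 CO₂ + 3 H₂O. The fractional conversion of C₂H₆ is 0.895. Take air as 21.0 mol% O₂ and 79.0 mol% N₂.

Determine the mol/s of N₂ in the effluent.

Stoichiometric O₂ = 3.5 × 594 = 2079 mol/s; O₂ fed = 2079 × 1.772 = 3684 mol/s.
N₂ fed = 3684 × 79/21 = 13860 mol/s.
Fuel reacted = 0.895 × 594 → ξ = 531.6 mol/s.
Outlet (n = n₀ + ν ξ):
  C₂H₆: 594 − 1(531.6) = 62.37
  O₂: 3684 − 3.5(531.6) = 1823
  N₂: 13860 (inert)
  CO₂: 0 + 2(531.6) = 1063
  H₂O: 0 + 3(531.6) = 1595

13900 mol/s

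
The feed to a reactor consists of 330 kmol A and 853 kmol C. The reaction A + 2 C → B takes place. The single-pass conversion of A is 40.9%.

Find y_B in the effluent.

0.148

A reacted = 0.409 × 330 = 135 kmol; ν_A = −1, so ξ = 135/1 = 135 kmol.
Outlet amounts (n = n₀ + ν ξ):
  A: 330 − 1(135) = 195
  C: 853 − 2(135) = 583.1
  B: 0 + 1(135) = 135
Total out = 913.1 kmol; y_B = 135 / 913.1 = 0.1478.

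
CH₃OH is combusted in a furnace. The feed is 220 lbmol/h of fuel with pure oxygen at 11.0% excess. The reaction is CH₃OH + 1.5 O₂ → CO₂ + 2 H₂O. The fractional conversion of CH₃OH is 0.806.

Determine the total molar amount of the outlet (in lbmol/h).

Stoichiometric O₂ = 1.5 × 220 = 330 lbmol/h; O₂ fed = 330 × 1.110 = 366.3 lbmol/h.
Fuel reacted = 0.806 × 220 → ξ = 177.3 lbmol/h.
Outlet (n = n₀ + ν ξ):
  CH₃OH: 220 − 1(177.3) = 42.68
  O₂: 366.3 − 1.5(177.3) = 100.3
  CO₂: 0 + 1(177.3) = 177.3
  H₂O: 0 + 2(177.3) = 354.6
Total out = 42.68 + 100.3 + 177.3 + 354.6 = 675 lbmol/h.

675 lbmol/h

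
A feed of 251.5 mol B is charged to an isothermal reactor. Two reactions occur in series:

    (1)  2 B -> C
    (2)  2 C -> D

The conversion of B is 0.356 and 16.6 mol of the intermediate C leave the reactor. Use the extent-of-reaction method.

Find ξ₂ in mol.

ξ₂ = 14.1 mol

Conversion of B: B consumed = 2ξ₁ = 0.356 × 251.5 → ξ₁ = 44.77 mol.
C balance: n_C = 0 + 1ξ₁ − 2ξ₂ = 16.6 → ξ₂ = (1·44.77 − 16.6)/2 = 14.08 mol.
Outlet amounts (n = n₀ + Σ ν·ξ):
  B: 251.5 − 2(44.77) = 162
  C: 0 + 1(44.77) − 2(14.08) = 16.6
  D: 0 + 1(14.08) = 14.08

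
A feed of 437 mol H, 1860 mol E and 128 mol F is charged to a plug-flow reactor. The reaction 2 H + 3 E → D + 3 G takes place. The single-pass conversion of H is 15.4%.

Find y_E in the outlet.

H reacted = 0.154 × 437 = 67.3 mol; ν_H = −2, so ξ = 67.3/2 = 33.65 mol.
Outlet amounts (n = n₀ + ν ξ):
  H: 437 − 2(33.65) = 369.7
  E: 1860 − 3(33.65) = 1759
  D: 0 + 1(33.65) = 33.65
  G: 0 + 3(33.65) = 100.9
  F: 128 (inert)
Total out = 2391 mol; y_E = 1759 / 2391 = 0.7356.

0.736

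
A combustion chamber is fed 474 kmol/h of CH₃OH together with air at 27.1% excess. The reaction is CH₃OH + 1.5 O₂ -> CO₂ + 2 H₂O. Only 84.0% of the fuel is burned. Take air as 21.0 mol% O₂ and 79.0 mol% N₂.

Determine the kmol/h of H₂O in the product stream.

796 kmol/h

Stoichiometric O₂ = 1.5 × 474 = 711 kmol/h; O₂ fed = 711 × 1.271 = 903.7 kmol/h.
N₂ fed = 903.7 × 79/21 = 3400 kmol/h.
Fuel reacted = 0.84 × 474 → ξ = 398.2 kmol/h.
Outlet (n = n₀ + ν ξ):
  CH₃OH: 474 − 1(398.2) = 75.84
  O₂: 903.7 − 1.5(398.2) = 306.4
  N₂: 3400 (inert)
  CO₂: 0 + 1(398.2) = 398.2
  H₂O: 0 + 2(398.2) = 796.3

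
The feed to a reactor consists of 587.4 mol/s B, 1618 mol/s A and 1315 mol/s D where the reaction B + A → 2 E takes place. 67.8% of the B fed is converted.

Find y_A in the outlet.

0.346

B reacted = 0.678 × 587.4 = 398.3 mol/s; ν_B = −1, so ξ = 398.3/1 = 398.3 mol/s.
Outlet amounts (n = n₀ + ν ξ):
  B: 587.4 − 1(398.3) = 189.1
  A: 1618 − 1(398.3) = 1220
  E: 0 + 2(398.3) = 796.5
  D: 1315 (inert)
Total out = 3520 mol/s; y_A = 1220 / 3520 = 0.3465.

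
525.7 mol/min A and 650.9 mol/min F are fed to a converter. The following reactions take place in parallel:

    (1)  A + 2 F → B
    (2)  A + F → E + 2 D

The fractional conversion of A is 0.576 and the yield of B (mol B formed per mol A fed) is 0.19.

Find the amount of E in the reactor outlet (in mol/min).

203 mol/min

Yield of B: 1ξ₁ / 525.7 = 0.19 → ξ₁ = 99.88 mol/min.
Conversion of A: 1ξ₁ + 1ξ₂ = 0.576 × 525.7 = 302.8 → ξ₂ = 202.9 mol/min.
Outlet amounts (n = n₀ + Σ ν·ξ):
  A: 525.7 − 1(99.88) − 1(202.9) = 222.9
  F: 650.9 − 2(99.88) − 1(202.9) = 248.2
  B: 0 + 1(99.88) = 99.88
  E: 0 + 1(202.9) = 202.9
  D: 0 + 2(202.9) = 405.8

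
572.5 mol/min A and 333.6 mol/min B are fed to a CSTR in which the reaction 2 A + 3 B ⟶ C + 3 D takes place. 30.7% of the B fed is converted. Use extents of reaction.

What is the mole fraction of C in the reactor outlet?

B reacted = 0.307 × 333.6 = 102.4 mol/min; ν_B = −3, so ξ = 102.4/3 = 34.14 mol/min.
Outlet amounts (n = n₀ + ν ξ):
  A: 572.5 − 2(34.14) = 504.2
  B: 333.6 − 3(34.14) = 231.2
  C: 0 + 1(34.14) = 34.14
  D: 0 + 3(34.14) = 102.4
Total out = 872 mol/min; y_C = 34.14 / 872 = 0.03915.

0.0392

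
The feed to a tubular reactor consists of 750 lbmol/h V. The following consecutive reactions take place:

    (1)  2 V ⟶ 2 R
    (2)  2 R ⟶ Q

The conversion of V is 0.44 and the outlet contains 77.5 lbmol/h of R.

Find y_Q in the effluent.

0.202

Conversion of V: V consumed = 2ξ₁ = 0.44 × 750 → ξ₁ = 165 lbmol/h.
R balance: n_R = 0 + 2ξ₁ − 2ξ₂ = 77.5 → ξ₂ = (2·165 − 77.5)/2 = 126.2 lbmol/h.
Outlet amounts (n = n₀ + Σ ν·ξ):
  V: 750 − 2(165) = 420
  R: 0 + 2(165) − 2(126.2) = 77.5
  Q: 0 + 1(126.2) = 126.2
Total out = 623.8 lbmol/h; y_Q = 126.2 / 623.8 = 0.2024.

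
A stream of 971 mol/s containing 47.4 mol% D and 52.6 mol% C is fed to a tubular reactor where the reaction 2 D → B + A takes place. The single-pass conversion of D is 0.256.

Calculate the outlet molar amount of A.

58.9 mol/s

D reacted = 0.256 × 460.3 = 117.8 mol/s; ν_D = −2, so ξ = 117.8/2 = 58.91 mol/s.
Outlet amounts (n = n₀ + ν ξ):
  D: 460.3 − 2(58.91) = 342.4
  B: 0 + 1(58.91) = 58.91
  A: 0 + 1(58.91) = 58.91
  C: 510.7 (inert)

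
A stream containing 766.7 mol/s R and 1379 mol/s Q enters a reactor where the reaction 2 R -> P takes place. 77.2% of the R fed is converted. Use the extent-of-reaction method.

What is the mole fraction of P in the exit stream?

R reacted = 0.772 × 766.7 = 591.9 mol/s; ν_R = −2, so ξ = 591.9/2 = 295.9 mol/s.
Outlet amounts (n = n₀ + ν ξ):
  R: 766.7 − 2(295.9) = 174.8
  P: 0 + 1(295.9) = 295.9
  Q: 1379 (inert)
Total out = 1850 mol/s; y_P = 295.9 / 1850 = 0.16.

0.16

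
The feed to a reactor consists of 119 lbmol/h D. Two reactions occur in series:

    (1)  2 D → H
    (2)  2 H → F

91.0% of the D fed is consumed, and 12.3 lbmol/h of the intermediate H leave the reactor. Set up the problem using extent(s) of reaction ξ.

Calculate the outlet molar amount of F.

Conversion of D: D consumed = 2ξ₁ = 0.91 × 119 → ξ₁ = 54.15 lbmol/h.
H balance: n_H = 0 + 1ξ₁ − 2ξ₂ = 12.3 → ξ₂ = (1·54.15 − 12.3)/2 = 20.92 lbmol/h.
Outlet amounts (n = n₀ + Σ ν·ξ):
  D: 119 − 2(54.15) = 10.71
  H: 0 + 1(54.15) − 2(20.92) = 12.3
  F: 0 + 1(20.92) = 20.92

20.9 lbmol/h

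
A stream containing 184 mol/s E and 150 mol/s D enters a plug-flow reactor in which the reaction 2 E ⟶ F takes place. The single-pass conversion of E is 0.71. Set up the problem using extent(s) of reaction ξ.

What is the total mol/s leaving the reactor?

E reacted = 0.71 × 184 = 130.6 mol/s; ν_E = −2, so ξ = 130.6/2 = 65.32 mol/s.
Outlet amounts (n = n₀ + ν ξ):
  E: 184 − 2(65.32) = 53.36
  F: 0 + 1(65.32) = 65.32
  D: 150 (inert)
Total out = 53.36 + 65.32 + 150 = 268.7 mol/s.

269 mol/s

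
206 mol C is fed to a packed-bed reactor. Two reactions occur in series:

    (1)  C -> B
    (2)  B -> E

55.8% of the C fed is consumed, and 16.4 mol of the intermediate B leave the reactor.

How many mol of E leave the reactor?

98.5 mol

Conversion of C: C consumed = 1ξ₁ = 0.558 × 206 → ξ₁ = 114.9 mol.
B balance: n_B = 0 + 1ξ₁ − 1ξ₂ = 16.4 → ξ₂ = (1·114.9 − 16.4)/1 = 98.55 mol.
Outlet amounts (n = n₀ + Σ ν·ξ):
  C: 206 − 1(114.9) = 91.05
  B: 0 + 1(114.9) − 1(98.55) = 16.4
  E: 0 + 1(98.55) = 98.55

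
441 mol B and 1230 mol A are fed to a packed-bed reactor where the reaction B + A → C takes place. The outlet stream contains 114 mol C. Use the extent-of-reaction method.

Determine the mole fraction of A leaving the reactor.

0.717

For C: n = n₀ + 1ξ → 114 = 0 + 1ξ, giving ξ = 114 mol.
Outlet amounts (n = n₀ + ν ξ):
  B: 441 − 1(114) = 327
  A: 1230 − 1(114) = 1116
  C: 0 + 1(114) = 114
Total out = 1557 mol; y_A = 1116 / 1557 = 0.7168.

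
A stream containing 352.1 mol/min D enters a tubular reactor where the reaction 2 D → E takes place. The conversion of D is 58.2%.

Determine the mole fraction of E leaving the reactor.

D reacted = 0.582 × 352.1 = 204.9 mol/min; ν_D = −2, so ξ = 204.9/2 = 102.5 mol/min.
Outlet amounts (n = n₀ + ν ξ):
  D: 352.1 − 2(102.5) = 147.2
  E: 0 + 1(102.5) = 102.5
Total out = 249.6 mol/min; y_E = 102.5 / 249.6 = 0.4104.

0.41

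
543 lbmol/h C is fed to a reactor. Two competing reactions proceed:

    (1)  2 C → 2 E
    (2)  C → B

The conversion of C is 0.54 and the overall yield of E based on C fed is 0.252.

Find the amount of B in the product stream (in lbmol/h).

Yield of E: 2ξ₁ / 543 = 0.252 → ξ₁ = 68.42 lbmol/h.
Conversion of C: 2ξ₁ + 1ξ₂ = 0.54 × 543 = 293.2 → ξ₂ = 156.4 lbmol/h.
Outlet amounts (n = n₀ + Σ ν·ξ):
  C: 543 − 2(68.42) − 1(156.4) = 249.8
  E: 0 + 2(68.42) = 136.8
  B: 0 + 1(156.4) = 156.4

156 lbmol/h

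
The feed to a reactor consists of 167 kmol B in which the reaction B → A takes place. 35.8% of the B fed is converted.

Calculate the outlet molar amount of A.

B reacted = 0.358 × 167 = 59.79 kmol; ν_B = −1, so ξ = 59.79/1 = 59.79 kmol.
Outlet amounts (n = n₀ + ν ξ):
  B: 167 − 1(59.79) = 107.2
  A: 0 + 1(59.79) = 59.79

59.8 kmol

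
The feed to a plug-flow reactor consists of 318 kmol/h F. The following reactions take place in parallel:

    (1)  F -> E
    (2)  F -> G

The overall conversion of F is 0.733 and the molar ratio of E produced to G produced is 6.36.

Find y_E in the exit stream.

Conversion of F: F consumed = 0.733 × 318 = 233.1 kmol/h = 1ξ₁ + 1ξ₂.
Selectivity: 1ξ₁ / (1ξ₂) = 6.36 → ξ₁ = 6.36 ξ₂.
Substitute: (1·6.36 + 1) ξ₂ = 233.1 → ξ₂ = 31.67 kmol/h, ξ₁ = 201.4 kmol/h.
Outlet amounts (n = n₀ + Σ ν·ξ):
  F: 318 − 1(201.4) − 1(31.67) = 84.91
  E: 0 + 1(201.4) = 201.4
  G: 0 + 1(31.67) = 31.67
Total out = 318 kmol/h; y_E = 201.4 / 318 = 0.6334.

0.633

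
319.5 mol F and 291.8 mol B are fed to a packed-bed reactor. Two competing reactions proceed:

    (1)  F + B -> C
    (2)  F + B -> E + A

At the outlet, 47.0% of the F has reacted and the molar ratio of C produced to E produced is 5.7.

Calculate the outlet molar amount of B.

142 mol

Conversion of F: F consumed = 0.47 × 319.5 = 150.2 mol = 1ξ₁ + 1ξ₂.
Selectivity: 1ξ₁ / (1ξ₂) = 5.7 → ξ₁ = 5.7 ξ₂.
Substitute: (1·5.7 + 1) ξ₂ = 150.2 → ξ₂ = 22.41 mol, ξ₁ = 127.8 mol.
Outlet amounts (n = n₀ + Σ ν·ξ):
  F: 319.5 − 1(127.8) − 1(22.41) = 169.3
  B: 291.8 − 1(127.8) − 1(22.41) = 141.6
  C: 0 + 1(127.8) = 127.8
  E: 0 + 1(22.41) = 22.41
  A: 0 + 1(22.41) = 22.41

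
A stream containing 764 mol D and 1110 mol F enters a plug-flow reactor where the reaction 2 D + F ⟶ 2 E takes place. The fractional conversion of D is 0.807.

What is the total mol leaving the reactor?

1570 mol

D reacted = 0.807 × 764 = 616.5 mol; ν_D = −2, so ξ = 616.5/2 = 308.3 mol.
Outlet amounts (n = n₀ + ν ξ):
  D: 764 − 2(308.3) = 147.5
  F: 1110 − 1(308.3) = 801.7
  E: 0 + 2(308.3) = 616.5
Total out = 147.5 + 801.7 + 616.5 = 1566 mol.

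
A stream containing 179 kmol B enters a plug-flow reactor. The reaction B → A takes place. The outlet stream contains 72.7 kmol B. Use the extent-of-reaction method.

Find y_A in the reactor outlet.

For B: n = n₀ − 1ξ → 72.7 = 179 − 1ξ, giving ξ = 106.3 kmol.
Outlet amounts (n = n₀ + ν ξ):
  B: 179 − 1(106.3) = 72.7
  A: 0 + 1(106.3) = 106.3
Total out = 179 kmol; y_A = 106.3 / 179 = 0.5939.

0.594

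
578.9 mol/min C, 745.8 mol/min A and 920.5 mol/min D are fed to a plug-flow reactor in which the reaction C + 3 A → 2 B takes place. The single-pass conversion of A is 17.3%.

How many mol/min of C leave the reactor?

A reacted = 0.173 × 745.8 = 129 mol/min; ν_A = −3, so ξ = 129/3 = 43.01 mol/min.
Outlet amounts (n = n₀ + ν ξ):
  C: 578.9 − 1(43.01) = 535.9
  A: 745.8 − 3(43.01) = 616.8
  B: 0 + 2(43.01) = 86.02
  D: 920.5 (inert)

536 mol/min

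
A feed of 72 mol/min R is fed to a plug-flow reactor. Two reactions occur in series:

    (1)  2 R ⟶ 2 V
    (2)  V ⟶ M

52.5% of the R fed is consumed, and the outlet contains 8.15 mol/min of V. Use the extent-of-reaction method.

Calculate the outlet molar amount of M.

Conversion of R: R consumed = 2ξ₁ = 0.525 × 72 → ξ₁ = 18.9 mol/min.
V balance: n_V = 0 + 2ξ₁ − 1ξ₂ = 8.15 → ξ₂ = (2·18.9 − 8.15)/1 = 29.65 mol/min.
Outlet amounts (n = n₀ + Σ ν·ξ):
  R: 72 − 2(18.9) = 34.2
  V: 0 + 2(18.9) − 1(29.65) = 8.15
  M: 0 + 1(29.65) = 29.65

29.7 mol/min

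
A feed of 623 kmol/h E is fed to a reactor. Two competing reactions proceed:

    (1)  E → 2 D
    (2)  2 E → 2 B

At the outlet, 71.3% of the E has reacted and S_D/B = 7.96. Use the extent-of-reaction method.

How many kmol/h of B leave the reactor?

Conversion of E: E consumed = 0.713 × 623 = 444.2 kmol/h = 1ξ₁ + 2ξ₂.
Selectivity: 2ξ₁ / (2ξ₂) = 7.96 → ξ₁ = 7.96 ξ₂.
Substitute: (1·7.96 + 2) ξ₂ = 444.2 → ξ₂ = 44.6 kmol/h, ξ₁ = 355 kmol/h.
Outlet amounts (n = n₀ + Σ ν·ξ):
  E: 623 − 1(355) − 2(44.6) = 178.8
  D: 0 + 2(355) = 710
  B: 0 + 2(44.6) = 89.2

89.2 kmol/h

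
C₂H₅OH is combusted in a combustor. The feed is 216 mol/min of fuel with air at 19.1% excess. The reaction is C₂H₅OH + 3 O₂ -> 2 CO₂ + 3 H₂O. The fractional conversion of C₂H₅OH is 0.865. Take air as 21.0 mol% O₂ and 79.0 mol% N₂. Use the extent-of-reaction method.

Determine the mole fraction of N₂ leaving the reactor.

Stoichiometric O₂ = 3 × 216 = 648 mol/min; O₂ fed = 648 × 1.191 = 771.8 mol/min.
N₂ fed = 771.8 × 79/21 = 2903 mol/min.
Fuel reacted = 0.865 × 216 → ξ = 186.8 mol/min.
Outlet (n = n₀ + ν ξ):
  C₂H₅OH: 216 − 1(186.8) = 29.16
  O₂: 771.8 − 3(186.8) = 211.2
  N₂: 2903 (inert)
  CO₂: 0 + 2(186.8) = 373.7
  H₂O: 0 + 3(186.8) = 560.5
Total out = 4078 mol/min; y_N₂ = 2903 / 4078 = 0.712.

0.712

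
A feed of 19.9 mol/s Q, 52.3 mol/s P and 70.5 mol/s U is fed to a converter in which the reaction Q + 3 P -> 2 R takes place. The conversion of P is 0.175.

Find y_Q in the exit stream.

0.123

P reacted = 0.175 × 52.3 = 9.152 mol/s; ν_P = −3, so ξ = 9.152/3 = 3.051 mol/s.
Outlet amounts (n = n₀ + ν ξ):
  Q: 19.9 − 1(3.051) = 16.85
  P: 52.3 − 3(3.051) = 43.15
  R: 0 + 2(3.051) = 6.102
  U: 70.5 (inert)
Total out = 136.6 mol/s; y_Q = 16.85 / 136.6 = 0.1233.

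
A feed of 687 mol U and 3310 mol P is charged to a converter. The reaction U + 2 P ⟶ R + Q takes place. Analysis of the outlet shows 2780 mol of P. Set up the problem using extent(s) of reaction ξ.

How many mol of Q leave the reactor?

265 mol

For P: n = n₀ − 2ξ → 2780 = 3310 − 2ξ, giving ξ = 265 mol.
Outlet amounts (n = n₀ + ν ξ):
  U: 687 − 1(265) = 422
  P: 3310 − 2(265) = 2780
  R: 0 + 1(265) = 265
  Q: 0 + 1(265) = 265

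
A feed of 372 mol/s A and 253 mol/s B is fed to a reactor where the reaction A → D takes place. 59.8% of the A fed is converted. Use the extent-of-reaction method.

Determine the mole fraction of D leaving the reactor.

0.356

A reacted = 0.598 × 372 = 222.5 mol/s; ν_A = −1, so ξ = 222.5/1 = 222.5 mol/s.
Outlet amounts (n = n₀ + ν ξ):
  A: 372 − 1(222.5) = 149.5
  D: 0 + 1(222.5) = 222.5
  B: 253 (inert)
Total out = 625 mol/s; y_D = 222.5 / 625 = 0.3559.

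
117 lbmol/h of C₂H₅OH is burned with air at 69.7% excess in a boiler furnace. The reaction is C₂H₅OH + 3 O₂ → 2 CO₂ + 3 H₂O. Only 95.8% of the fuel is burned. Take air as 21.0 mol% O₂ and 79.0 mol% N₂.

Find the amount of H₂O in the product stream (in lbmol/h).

336 lbmol/h

Stoichiometric O₂ = 3 × 117 = 351 lbmol/h; O₂ fed = 351 × 1.697 = 595.6 lbmol/h.
N₂ fed = 595.6 × 79/21 = 2241 lbmol/h.
Fuel reacted = 0.958 × 117 → ξ = 112.1 lbmol/h.
Outlet (n = n₀ + ν ξ):
  C₂H₅OH: 117 − 1(112.1) = 4.914
  O₂: 595.6 − 3(112.1) = 259.4
  N₂: 2241 (inert)
  CO₂: 0 + 2(112.1) = 224.2
  H₂O: 0 + 3(112.1) = 336.3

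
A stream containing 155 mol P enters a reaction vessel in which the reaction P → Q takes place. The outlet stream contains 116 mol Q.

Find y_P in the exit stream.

0.252

For Q: n = n₀ + 1ξ → 116 = 0 + 1ξ, giving ξ = 116 mol.
Outlet amounts (n = n₀ + ν ξ):
  P: 155 − 1(116) = 39
  Q: 0 + 1(116) = 116
Total out = 155 mol; y_P = 39 / 155 = 0.2516.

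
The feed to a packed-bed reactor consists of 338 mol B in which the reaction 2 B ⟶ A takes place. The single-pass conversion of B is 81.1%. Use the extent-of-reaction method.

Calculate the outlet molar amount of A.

B reacted = 0.811 × 338 = 274.1 mol; ν_B = −2, so ξ = 274.1/2 = 137.1 mol.
Outlet amounts (n = n₀ + ν ξ):
  B: 338 − 2(137.1) = 63.88
  A: 0 + 1(137.1) = 137.1

137 mol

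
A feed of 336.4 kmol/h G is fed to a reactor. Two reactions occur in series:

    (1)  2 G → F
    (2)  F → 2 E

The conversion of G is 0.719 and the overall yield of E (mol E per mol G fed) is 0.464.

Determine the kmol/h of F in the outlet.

Conversion of G: G consumed = 2ξ₁ = 0.719 × 336.4 → ξ₁ = 120.9 kmol/h.
Yield of E: 2ξ₂ / 336.4 = 0.464 → ξ₂ = 78.04 kmol/h.
Outlet amounts (n = n₀ + Σ ν·ξ):
  G: 336.4 − 2(120.9) = 94.53
  F: 0 + 1(120.9) − 1(78.04) = 42.89
  E: 0 + 2(78.04) = 156.1

42.9 kmol/h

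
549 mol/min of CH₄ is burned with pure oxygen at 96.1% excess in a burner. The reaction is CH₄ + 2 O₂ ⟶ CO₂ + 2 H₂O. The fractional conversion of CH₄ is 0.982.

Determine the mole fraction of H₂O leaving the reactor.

Stoichiometric O₂ = 2 × 549 = 1098 mol/min; O₂ fed = 1098 × 1.961 = 2153 mol/min.
Fuel reacted = 0.982 × 549 → ξ = 539.1 mol/min.
Outlet (n = n₀ + ν ξ):
  CH₄: 549 − 1(539.1) = 9.882
  O₂: 2153 − 2(539.1) = 1075
  CO₂: 0 + 1(539.1) = 539.1
  H₂O: 0 + 2(539.1) = 1078
Total out = 2702 mol/min; y_H₂O = 1078 / 2702 = 0.399.

0.399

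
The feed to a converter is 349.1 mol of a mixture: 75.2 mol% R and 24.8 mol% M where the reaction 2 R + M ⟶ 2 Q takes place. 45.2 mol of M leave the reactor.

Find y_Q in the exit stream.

For M: n = n₀ − 1ξ → 45.2 = 86.58 − 1ξ, giving ξ = 41.38 mol.
Outlet amounts (n = n₀ + ν ξ):
  R: 262.5 − 2(41.38) = 179.8
  M: 86.58 − 1(41.38) = 45.2
  Q: 0 + 2(41.38) = 82.75
Total out = 307.7 mol; y_Q = 82.75 / 307.7 = 0.2689.

0.269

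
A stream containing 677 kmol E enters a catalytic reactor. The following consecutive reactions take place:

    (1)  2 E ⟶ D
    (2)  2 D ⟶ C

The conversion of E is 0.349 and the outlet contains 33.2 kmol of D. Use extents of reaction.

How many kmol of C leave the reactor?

42.5 kmol

Conversion of E: E consumed = 2ξ₁ = 0.349 × 677 → ξ₁ = 118.1 kmol.
D balance: n_D = 0 + 1ξ₁ − 2ξ₂ = 33.2 → ξ₂ = (1·118.1 − 33.2)/2 = 42.47 kmol.
Outlet amounts (n = n₀ + Σ ν·ξ):
  E: 677 − 2(118.1) = 440.7
  D: 0 + 1(118.1) − 2(42.47) = 33.2
  C: 0 + 1(42.47) = 42.47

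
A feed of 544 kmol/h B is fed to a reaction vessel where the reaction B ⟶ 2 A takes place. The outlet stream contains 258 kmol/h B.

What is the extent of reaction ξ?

ξ = 286 kmol/h

For B: n = n₀ − 1ξ → 258 = 544 − 1ξ, giving ξ = 286 kmol/h.
Outlet amounts (n = n₀ + ν ξ):
  B: 544 − 1(286) = 258
  A: 0 + 2(286) = 572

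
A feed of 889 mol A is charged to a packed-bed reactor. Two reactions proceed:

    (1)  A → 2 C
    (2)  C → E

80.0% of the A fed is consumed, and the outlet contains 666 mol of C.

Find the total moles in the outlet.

1600 mol

Conversion of A: A consumed = 1ξ₁ = 0.8 × 889 → ξ₁ = 711.2 mol.
C balance: n_C = 0 + 2ξ₁ − 1ξ₂ = 666 → ξ₂ = (2·711.2 − 666)/1 = 756.4 mol.
Outlet amounts (n = n₀ + Σ ν·ξ):
  A: 889 − 1(711.2) = 177.8
  C: 0 + 2(711.2) − 1(756.4) = 666
  E: 0 + 1(756.4) = 756.4
Total out = 177.8 + 666 + 756.4 = 1600 mol.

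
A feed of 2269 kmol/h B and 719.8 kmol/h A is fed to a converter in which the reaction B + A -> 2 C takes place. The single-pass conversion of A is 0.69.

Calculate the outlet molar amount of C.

A reacted = 0.69 × 719.8 = 496.7 kmol/h; ν_A = −1, so ξ = 496.7/1 = 496.7 kmol/h.
Outlet amounts (n = n₀ + ν ξ):
  B: 2269 − 1(496.7) = 1772
  A: 719.8 − 1(496.7) = 223.1
  C: 0 + 2(496.7) = 993.3

993 kmol/h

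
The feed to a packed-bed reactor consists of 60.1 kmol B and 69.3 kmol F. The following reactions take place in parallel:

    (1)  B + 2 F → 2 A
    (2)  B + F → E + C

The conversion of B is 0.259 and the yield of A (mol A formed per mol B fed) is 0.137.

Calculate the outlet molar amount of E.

11.4 kmol

Yield of A: 2ξ₁ / 60.1 = 0.137 → ξ₁ = 4.117 kmol.
Conversion of B: 1ξ₁ + 1ξ₂ = 0.259 × 60.1 = 15.57 → ξ₂ = 11.45 kmol.
Outlet amounts (n = n₀ + Σ ν·ξ):
  B: 60.1 − 1(4.117) − 1(11.45) = 44.53
  F: 69.3 − 2(4.117) − 1(11.45) = 49.62
  A: 0 + 2(4.117) = 8.234
  E: 0 + 1(11.45) = 11.45
  C: 0 + 1(11.45) = 11.45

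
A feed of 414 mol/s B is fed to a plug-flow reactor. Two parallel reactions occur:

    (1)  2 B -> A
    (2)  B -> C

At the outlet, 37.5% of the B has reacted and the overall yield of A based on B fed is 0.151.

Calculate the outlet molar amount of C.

Yield of A: 1ξ₁ / 414 = 0.151 → ξ₁ = 62.51 mol/s.
Conversion of B: 2ξ₁ + 1ξ₂ = 0.375 × 414 = 155.2 → ξ₂ = 30.22 mol/s.
Outlet amounts (n = n₀ + Σ ν·ξ):
  B: 414 − 2(62.51) − 1(30.22) = 258.8
  A: 0 + 1(62.51) = 62.51
  C: 0 + 1(30.22) = 30.22

30.2 mol/s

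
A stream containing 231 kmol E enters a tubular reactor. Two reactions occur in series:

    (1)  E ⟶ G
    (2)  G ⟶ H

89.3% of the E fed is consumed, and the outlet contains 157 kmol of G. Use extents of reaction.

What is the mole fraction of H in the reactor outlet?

0.213

Conversion of E: E consumed = 1ξ₁ = 0.893 × 231 → ξ₁ = 206.3 kmol.
G balance: n_G = 0 + 1ξ₁ − 1ξ₂ = 157 → ξ₂ = (1·206.3 − 157)/1 = 49.28 kmol.
Outlet amounts (n = n₀ + Σ ν·ξ):
  E: 231 − 1(206.3) = 24.72
  G: 0 + 1(206.3) − 1(49.28) = 157
  H: 0 + 1(49.28) = 49.28
Total out = 231 kmol; y_H = 49.28 / 231 = 0.2133.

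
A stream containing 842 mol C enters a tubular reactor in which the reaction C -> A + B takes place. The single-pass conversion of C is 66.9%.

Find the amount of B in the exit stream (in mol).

C reacted = 0.669 × 842 = 563.3 mol; ν_C = −1, so ξ = 563.3/1 = 563.3 mol.
Outlet amounts (n = n₀ + ν ξ):
  C: 842 − 1(563.3) = 278.7
  A: 0 + 1(563.3) = 563.3
  B: 0 + 1(563.3) = 563.3

563 mol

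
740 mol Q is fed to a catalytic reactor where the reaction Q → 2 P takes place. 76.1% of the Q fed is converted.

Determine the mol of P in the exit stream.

1130 mol

Q reacted = 0.761 × 740 = 563.1 mol; ν_Q = −1, so ξ = 563.1/1 = 563.1 mol.
Outlet amounts (n = n₀ + ν ξ):
  Q: 740 − 1(563.1) = 176.9
  P: 0 + 2(563.1) = 1126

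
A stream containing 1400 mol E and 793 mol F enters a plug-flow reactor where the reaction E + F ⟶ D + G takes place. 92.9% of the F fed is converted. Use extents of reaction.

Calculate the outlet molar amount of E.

663 mol

F reacted = 0.929 × 793 = 736.7 mol; ν_F = −1, so ξ = 736.7/1 = 736.7 mol.
Outlet amounts (n = n₀ + ν ξ):
  E: 1400 − 1(736.7) = 663.3
  F: 793 − 1(736.7) = 56.3
  D: 0 + 1(736.7) = 736.7
  G: 0 + 1(736.7) = 736.7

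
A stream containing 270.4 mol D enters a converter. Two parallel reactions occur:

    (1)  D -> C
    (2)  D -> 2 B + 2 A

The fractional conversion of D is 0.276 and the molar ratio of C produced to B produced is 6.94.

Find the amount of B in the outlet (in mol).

Conversion of D: D consumed = 0.276 × 270.4 = 74.63 mol = 1ξ₁ + 1ξ₂.
Selectivity: 1ξ₁ / (2ξ₂) = 6.94 → ξ₁ = 13.88 ξ₂.
Substitute: (1·13.88 + 1) ξ₂ = 74.63 → ξ₂ = 5.015 mol, ξ₁ = 69.61 mol.
Outlet amounts (n = n₀ + Σ ν·ξ):
  D: 270.4 − 1(69.61) − 1(5.015) = 195.8
  C: 0 + 1(69.61) = 69.61
  B: 0 + 2(5.015) = 10.03
  A: 0 + 2(5.015) = 10.03

10 mol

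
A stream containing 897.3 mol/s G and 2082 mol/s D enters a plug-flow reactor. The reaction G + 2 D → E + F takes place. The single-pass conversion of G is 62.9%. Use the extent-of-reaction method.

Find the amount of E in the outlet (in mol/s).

564 mol/s

G reacted = 0.629 × 897.3 = 564.4 mol/s; ν_G = −1, so ξ = 564.4/1 = 564.4 mol/s.
Outlet amounts (n = n₀ + ν ξ):
  G: 897.3 − 1(564.4) = 332.9
  D: 2082 − 2(564.4) = 953.2
  E: 0 + 1(564.4) = 564.4
  F: 0 + 1(564.4) = 564.4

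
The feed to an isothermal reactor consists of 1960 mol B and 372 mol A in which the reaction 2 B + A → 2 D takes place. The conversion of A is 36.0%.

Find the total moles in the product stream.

2200 mol

A reacted = 0.36 × 372 = 133.9 mol; ν_A = −1, so ξ = 133.9/1 = 133.9 mol.
Outlet amounts (n = n₀ + ν ξ):
  B: 1960 − 2(133.9) = 1692
  A: 372 − 1(133.9) = 238.1
  D: 0 + 2(133.9) = 267.8
Total out = 1692 + 238.1 + 267.8 = 2198 mol.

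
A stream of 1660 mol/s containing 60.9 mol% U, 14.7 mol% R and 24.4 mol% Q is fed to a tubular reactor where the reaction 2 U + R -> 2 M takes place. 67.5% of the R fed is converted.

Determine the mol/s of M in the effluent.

R reacted = 0.675 × 244 = 164.7 mol/s; ν_R = −1, so ξ = 164.7/1 = 164.7 mol/s.
Outlet amounts (n = n₀ + ν ξ):
  U: 1011 − 2(164.7) = 681.5
  R: 244 − 1(164.7) = 79.31
  M: 0 + 2(164.7) = 329.4
  Q: 405 (inert)

329 mol/s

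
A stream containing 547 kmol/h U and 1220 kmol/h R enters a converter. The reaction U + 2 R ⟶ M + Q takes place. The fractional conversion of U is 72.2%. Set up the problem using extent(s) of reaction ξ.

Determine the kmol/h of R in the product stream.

U reacted = 0.722 × 547 = 394.9 kmol/h; ν_U = −1, so ξ = 394.9/1 = 394.9 kmol/h.
Outlet amounts (n = n₀ + ν ξ):
  U: 547 − 1(394.9) = 152.1
  R: 1220 − 2(394.9) = 430.1
  M: 0 + 1(394.9) = 394.9
  Q: 0 + 1(394.9) = 394.9

430 kmol/h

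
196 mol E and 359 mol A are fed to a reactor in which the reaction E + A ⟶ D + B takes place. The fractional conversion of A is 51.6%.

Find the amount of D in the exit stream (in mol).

A reacted = 0.516 × 359 = 185.2 mol; ν_A = −1, so ξ = 185.2/1 = 185.2 mol.
Outlet amounts (n = n₀ + ν ξ):
  E: 196 − 1(185.2) = 10.76
  A: 359 − 1(185.2) = 173.8
  D: 0 + 1(185.2) = 185.2
  B: 0 + 1(185.2) = 185.2

185 mol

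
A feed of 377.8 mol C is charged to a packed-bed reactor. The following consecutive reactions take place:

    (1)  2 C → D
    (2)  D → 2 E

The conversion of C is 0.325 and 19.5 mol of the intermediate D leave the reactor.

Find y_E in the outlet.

Conversion of C: C consumed = 2ξ₁ = 0.325 × 377.8 → ξ₁ = 61.39 mol.
D balance: n_D = 0 + 1ξ₁ − 1ξ₂ = 19.5 → ξ₂ = (1·61.39 − 19.5)/1 = 41.89 mol.
Outlet amounts (n = n₀ + Σ ν·ξ):
  C: 377.8 − 2(61.39) = 255
  D: 0 + 1(61.39) − 1(41.89) = 19.5
  E: 0 + 2(41.89) = 83.79
Total out = 358.3 mol; y_E = 83.79 / 358.3 = 0.2338.

0.234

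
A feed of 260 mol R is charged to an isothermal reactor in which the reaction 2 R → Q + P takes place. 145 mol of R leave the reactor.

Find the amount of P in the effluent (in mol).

57.5 mol

For R: n = n₀ − 2ξ → 145 = 260 − 2ξ, giving ξ = 57.5 mol.
Outlet amounts (n = n₀ + ν ξ):
  R: 260 − 2(57.5) = 145
  Q: 0 + 1(57.5) = 57.5
  P: 0 + 1(57.5) = 57.5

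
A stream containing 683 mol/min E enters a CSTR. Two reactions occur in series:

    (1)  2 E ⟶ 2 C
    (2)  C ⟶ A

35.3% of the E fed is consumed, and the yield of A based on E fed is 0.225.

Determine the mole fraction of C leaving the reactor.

0.128

Conversion of E: E consumed = 2ξ₁ = 0.353 × 683 → ξ₁ = 120.5 mol/min.
Yield of A: 1ξ₂ / 683 = 0.225 → ξ₂ = 153.7 mol/min.
Outlet amounts (n = n₀ + Σ ν·ξ):
  E: 683 − 2(120.5) = 441.9
  C: 0 + 2(120.5) − 1(153.7) = 87.42
  A: 0 + 1(153.7) = 153.7
Total out = 683 mol/min; y_C = 87.42 / 683 = 0.128.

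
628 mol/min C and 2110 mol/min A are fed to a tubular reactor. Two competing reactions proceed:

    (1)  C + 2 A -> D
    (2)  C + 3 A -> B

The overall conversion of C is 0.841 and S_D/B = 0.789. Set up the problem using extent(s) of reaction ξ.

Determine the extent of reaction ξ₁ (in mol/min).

ξ₁ = 233 mol/min

Conversion of C: C consumed = 0.841 × 628 = 528.1 mol/min = 1ξ₁ + 1ξ₂.
Selectivity: 1ξ₁ / (1ξ₂) = 0.789 → ξ₁ = 0.789 ξ₂.
Substitute: (1·0.789 + 1) ξ₂ = 528.1 → ξ₂ = 295.2 mol/min, ξ₁ = 232.9 mol/min.
Outlet amounts (n = n₀ + Σ ν·ξ):
  C: 628 − 1(232.9) − 1(295.2) = 99.85
  A: 2110 − 2(232.9) − 3(295.2) = 758.5
  D: 0 + 1(232.9) = 232.9
  B: 0 + 1(295.2) = 295.2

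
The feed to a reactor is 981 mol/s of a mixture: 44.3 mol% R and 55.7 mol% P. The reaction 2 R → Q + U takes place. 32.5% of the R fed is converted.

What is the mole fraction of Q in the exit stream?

0.072

R reacted = 0.325 × 434.6 = 141.2 mol/s; ν_R = −2, so ξ = 141.2/2 = 70.62 mol/s.
Outlet amounts (n = n₀ + ν ξ):
  R: 434.6 − 2(70.62) = 293.3
  Q: 0 + 1(70.62) = 70.62
  U: 0 + 1(70.62) = 70.62
  P: 546.4 (inert)
Total out = 981 mol/s; y_Q = 70.62 / 981 = 0.07199.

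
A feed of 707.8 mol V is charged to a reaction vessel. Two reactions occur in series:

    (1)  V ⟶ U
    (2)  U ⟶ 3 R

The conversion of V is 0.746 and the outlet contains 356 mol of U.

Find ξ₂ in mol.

Conversion of V: V consumed = 1ξ₁ = 0.746 × 707.8 → ξ₁ = 528 mol.
U balance: n_U = 0 + 1ξ₁ − 1ξ₂ = 356 → ξ₂ = (1·528 − 356)/1 = 172 mol.
Outlet amounts (n = n₀ + Σ ν·ξ):
  V: 707.8 − 1(528) = 179.8
  U: 0 + 1(528) − 1(172) = 356
  R: 0 + 3(172) = 516.1

ξ₂ = 172 mol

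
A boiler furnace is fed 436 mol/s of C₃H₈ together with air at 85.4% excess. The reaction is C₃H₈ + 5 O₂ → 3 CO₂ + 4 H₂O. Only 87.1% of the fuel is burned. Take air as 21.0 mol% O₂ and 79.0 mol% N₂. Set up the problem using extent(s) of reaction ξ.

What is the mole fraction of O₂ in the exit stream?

0.107

Stoichiometric O₂ = 5 × 436 = 2180 mol/s; O₂ fed = 2180 × 1.854 = 4042 mol/s.
N₂ fed = 4042 × 79/21 = 15200 mol/s.
Fuel reacted = 0.871 × 436 → ξ = 379.8 mol/s.
Outlet (n = n₀ + ν ξ):
  C₃H₈: 436 − 1(379.8) = 56.24
  O₂: 4042 − 5(379.8) = 2143
  N₂: 15200 (inert)
  CO₂: 0 + 3(379.8) = 1139
  H₂O: 0 + 4(379.8) = 1519
Total out = 20060 mol/s; y_O₂ = 2143 / 20060 = 0.1068.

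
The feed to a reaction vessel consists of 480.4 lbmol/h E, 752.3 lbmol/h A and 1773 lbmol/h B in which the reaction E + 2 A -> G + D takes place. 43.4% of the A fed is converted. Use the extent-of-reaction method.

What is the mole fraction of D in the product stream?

A reacted = 0.434 × 752.3 = 326.5 lbmol/h; ν_A = −2, so ξ = 326.5/2 = 163.2 lbmol/h.
Outlet amounts (n = n₀ + ν ξ):
  E: 480.4 − 1(163.2) = 317.2
  A: 752.3 − 2(163.2) = 425.8
  G: 0 + 1(163.2) = 163.2
  D: 0 + 1(163.2) = 163.2
  B: 1773 (inert)
Total out = 2842 lbmol/h; y_D = 163.2 / 2842 = 0.05743.

0.0574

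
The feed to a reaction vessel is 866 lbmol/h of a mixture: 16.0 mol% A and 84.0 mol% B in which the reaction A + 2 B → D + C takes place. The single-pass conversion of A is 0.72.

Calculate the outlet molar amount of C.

A reacted = 0.72 × 138.6 = 99.76 lbmol/h; ν_A = −1, so ξ = 99.76/1 = 99.76 lbmol/h.
Outlet amounts (n = n₀ + ν ξ):
  A: 138.6 − 1(99.76) = 38.8
  B: 727.4 − 2(99.76) = 527.9
  D: 0 + 1(99.76) = 99.76
  C: 0 + 1(99.76) = 99.76

99.8 lbmol/h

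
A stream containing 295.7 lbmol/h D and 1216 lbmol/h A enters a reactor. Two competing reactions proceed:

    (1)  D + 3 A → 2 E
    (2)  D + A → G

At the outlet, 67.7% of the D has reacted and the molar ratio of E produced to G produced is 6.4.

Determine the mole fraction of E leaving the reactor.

Conversion of D: D consumed = 0.677 × 295.7 = 200.2 lbmol/h = 1ξ₁ + 1ξ₂.
Selectivity: 2ξ₁ / (1ξ₂) = 6.4 → ξ₁ = 3.2 ξ₂.
Substitute: (1·3.2 + 1) ξ₂ = 200.2 → ξ₂ = 47.66 lbmol/h, ξ₁ = 152.5 lbmol/h.
Outlet amounts (n = n₀ + Σ ν·ξ):
  D: 295.7 − 1(152.5) − 1(47.66) = 95.51
  A: 1216 − 3(152.5) − 1(47.66) = 710.8
  E: 0 + 2(152.5) = 305
  G: 0 + 1(47.66) = 47.66
Total out = 1159 lbmol/h; y_E = 305 / 1159 = 0.2632.

0.263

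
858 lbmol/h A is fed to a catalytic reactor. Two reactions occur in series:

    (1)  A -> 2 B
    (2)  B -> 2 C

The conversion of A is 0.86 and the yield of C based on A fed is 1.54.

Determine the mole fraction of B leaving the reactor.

0.361

Conversion of A: A consumed = 1ξ₁ = 0.86 × 858 → ξ₁ = 737.9 lbmol/h.
Yield of C: 2ξ₂ / 858 = 1.54 → ξ₂ = 660.7 lbmol/h.
Outlet amounts (n = n₀ + Σ ν·ξ):
  A: 858 − 1(737.9) = 120.1
  B: 0 + 2(737.9) − 1(660.7) = 815.1
  C: 0 + 2(660.7) = 1321
Total out = 2257 lbmol/h; y_B = 815.1 / 2257 = 0.3612.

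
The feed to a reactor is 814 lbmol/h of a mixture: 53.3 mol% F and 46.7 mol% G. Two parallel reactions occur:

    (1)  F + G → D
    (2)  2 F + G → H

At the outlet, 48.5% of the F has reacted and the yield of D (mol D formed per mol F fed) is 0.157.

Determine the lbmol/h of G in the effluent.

Yield of D: 1ξ₁ / 433.9 = 0.157 → ξ₁ = 68.12 lbmol/h.
Conversion of F: 1ξ₁ + 2ξ₂ = 0.485 × 433.9 = 210.4 → ξ₂ = 71.15 lbmol/h.
Outlet amounts (n = n₀ + Σ ν·ξ):
  F: 433.9 − 1(68.12) − 2(71.15) = 223.4
  G: 380.1 − 1(68.12) − 1(71.15) = 240.9
  D: 0 + 1(68.12) = 68.12
  H: 0 + 1(71.15) = 71.15

241 lbmol/h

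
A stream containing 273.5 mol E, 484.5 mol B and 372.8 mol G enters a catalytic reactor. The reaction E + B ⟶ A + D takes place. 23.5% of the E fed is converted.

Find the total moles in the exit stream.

E reacted = 0.235 × 273.5 = 64.27 mol; ν_E = −1, so ξ = 64.27/1 = 64.27 mol.
Outlet amounts (n = n₀ + ν ξ):
  E: 273.5 − 1(64.27) = 209.2
  B: 484.5 − 1(64.27) = 420.2
  A: 0 + 1(64.27) = 64.27
  D: 0 + 1(64.27) = 64.27
  G: 372.8 (inert)
Total out = 209.2 + 420.2 + 64.27 + 64.27 + 372.8 = 1131 mol.

1130 mol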